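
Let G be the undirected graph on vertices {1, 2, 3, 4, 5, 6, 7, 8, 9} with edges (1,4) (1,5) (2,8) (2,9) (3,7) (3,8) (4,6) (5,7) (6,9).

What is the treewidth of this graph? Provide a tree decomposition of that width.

Treewidth 2.
One optimal decomposition is:
Bags: B1 = {3, 7, 8}  B2 = {5, 7, 8}  B3 = {1, 5, 8}  B4 = {1, 4, 8}  B5 = {4, 6, 8}  B6 = {6, 8, 9}  B7 = {2, 8, 9}
Tree: B1–B2, B2–B3, B3–B4, B4–B5, B5–B6, B6–B7

The largest bag has 3 vertices, giving width 2; this decomposition certifies tw(G) ≤ 2. The edges 8–3–7–5–1–4–6–9–2–8 form a cycle, so G is not a tree and its treewidth is at least 2. Combining the bounds, tw(G) = 2.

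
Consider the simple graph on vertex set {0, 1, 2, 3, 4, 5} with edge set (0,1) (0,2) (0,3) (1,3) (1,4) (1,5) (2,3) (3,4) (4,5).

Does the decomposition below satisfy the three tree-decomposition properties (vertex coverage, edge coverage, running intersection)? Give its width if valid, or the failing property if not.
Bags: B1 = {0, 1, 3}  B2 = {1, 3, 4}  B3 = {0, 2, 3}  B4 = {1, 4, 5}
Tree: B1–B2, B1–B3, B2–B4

Yes; width 2.

Checking the three conditions: (i) the bags cover all of {0, 1, 2, 3, 4, 5}; (ii) for each edge, some bag contains both endpoints; (iii) the bags containing any fixed vertex form a subtree. All hold, so the decomposition is valid with width 3 − 1 = 2.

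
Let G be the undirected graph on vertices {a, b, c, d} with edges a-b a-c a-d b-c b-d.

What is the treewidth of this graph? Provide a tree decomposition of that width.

Treewidth 2.
One optimal decomposition is:
Bags: B1 = {a, b, c}  B2 = {a, b, d}
Tree: B1–B2

Every bag has size at most 3, so the width is 3 − 1 = 2 and tw(G) ≤ 2. For the lower bound, the 3 vertices {a, b, d} are pairwise adjacent, and any tree decomposition puts a clique entirely inside one bag — forcing width ≥ 2. Therefore the treewidth is 2.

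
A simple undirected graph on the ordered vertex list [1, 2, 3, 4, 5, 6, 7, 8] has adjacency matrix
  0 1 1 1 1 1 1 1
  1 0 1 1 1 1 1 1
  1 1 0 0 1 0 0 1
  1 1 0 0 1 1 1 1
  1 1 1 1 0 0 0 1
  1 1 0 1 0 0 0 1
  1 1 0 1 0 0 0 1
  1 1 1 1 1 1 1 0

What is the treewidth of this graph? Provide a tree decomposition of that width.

Every bag has size at most 5, so the width is 5 − 1 = 4 and tw(G) ≤ 4. Conversely, {1, 2, 3, 5, 8} is a clique of size 5, and the vertices of any clique must share a bag in every tree decomposition; so some bag has ≥ 5 vertices and tw(G) ≥ 4. Hence tw(G) = 4 exactly.

Treewidth 4.
One optimal decomposition is:
Bags: B1 = {1, 2, 4, 5, 8}  B2 = {1, 2, 3, 5, 8}  B3 = {1, 2, 4, 6, 8}  B4 = {1, 2, 4, 7, 8}
Tree: B1–B2, B1–B3, B3–B4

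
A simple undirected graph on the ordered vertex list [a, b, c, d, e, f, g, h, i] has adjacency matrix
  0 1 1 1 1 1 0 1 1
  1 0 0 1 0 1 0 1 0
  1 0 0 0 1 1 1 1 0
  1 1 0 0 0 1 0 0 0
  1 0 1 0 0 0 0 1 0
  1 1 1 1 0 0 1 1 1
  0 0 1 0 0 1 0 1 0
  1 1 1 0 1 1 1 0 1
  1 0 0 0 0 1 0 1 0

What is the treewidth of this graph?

A width-3 tree decomposition is:
Bags: B1 = {a, f, h, i}  B2 = {a, c, f, h}  B3 = {a, b, f, h}  B4 = {a, c, e, h}  B5 = {c, f, g, h}  B6 = {a, b, d, f}
Tree: B1–B2, B2–B3, B2–B4, B2–B5, B3–B6
The largest bag has 4 vertices, giving width 3; this decomposition certifies tw(G) ≤ 3. For the lower bound, the 4 vertices {a, c, e, h} are pairwise adjacent, and any tree decomposition puts a clique entirely inside one bag — forcing width ≥ 3. Therefore the treewidth is 3.

3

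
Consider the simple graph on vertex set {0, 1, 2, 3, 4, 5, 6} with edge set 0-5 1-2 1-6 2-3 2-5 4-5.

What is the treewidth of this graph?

1

A width-1 tree decomposition is:
Bags: B1 = {1, 2}  B2 = {2, 5}  B3 = {2, 3}  B4 = {4, 5}  B5 = {1, 6}  B6 = {0, 5}
Tree: B1–B2, B1–B3, B2–B4, B1–B5, B2–B6
The largest bag has 2 vertices, giving width 1; this decomposition certifies tw(G) ≤ 1. G has an edge, so its treewidth is at least 1. Combining the bounds, tw(G) = 1.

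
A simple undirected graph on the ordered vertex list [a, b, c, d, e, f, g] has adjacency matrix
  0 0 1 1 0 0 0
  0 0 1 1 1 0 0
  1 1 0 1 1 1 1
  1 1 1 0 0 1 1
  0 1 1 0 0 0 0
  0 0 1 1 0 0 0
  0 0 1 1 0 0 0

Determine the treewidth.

2

A width-2 tree decomposition is:
Bags: B1 = {b, c, d}  B2 = {c, d, f}  B3 = {c, d, g}  B4 = {a, c, d}  B5 = {b, c, e}
Tree: B1–B2, B2–B3, B2–B4, B1–B5
Every bag has size at most 3, so the width is 3 − 1 = 2 and tw(G) ≤ 2. For the lower bound, the 3 vertices {c, d, g} are pairwise adjacent, and any tree decomposition puts a clique entirely inside one bag — forcing width ≥ 2. Therefore the treewidth is 2.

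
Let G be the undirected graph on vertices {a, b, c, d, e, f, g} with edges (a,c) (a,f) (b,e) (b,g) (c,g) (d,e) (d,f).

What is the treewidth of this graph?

2

A width-2 tree decomposition is:
Bags: B1 = {a, c, f}  B2 = {c, f, g}  B3 = {b, f, g}  B4 = {b, e, f}  B5 = {d, e, f}
Tree: B1–B2, B2–B3, B3–B4, B4–B5
Every bag has size at most 3, so the width is 3 − 1 = 2 and tw(G) ≤ 2. For the lower bound, G contains the cycle f–a–c–g–b–e–d–f, so G is not a forest; only forests have treewidth ≤ 1, hence tw(G) ≥ 2. Therefore the treewidth is 2.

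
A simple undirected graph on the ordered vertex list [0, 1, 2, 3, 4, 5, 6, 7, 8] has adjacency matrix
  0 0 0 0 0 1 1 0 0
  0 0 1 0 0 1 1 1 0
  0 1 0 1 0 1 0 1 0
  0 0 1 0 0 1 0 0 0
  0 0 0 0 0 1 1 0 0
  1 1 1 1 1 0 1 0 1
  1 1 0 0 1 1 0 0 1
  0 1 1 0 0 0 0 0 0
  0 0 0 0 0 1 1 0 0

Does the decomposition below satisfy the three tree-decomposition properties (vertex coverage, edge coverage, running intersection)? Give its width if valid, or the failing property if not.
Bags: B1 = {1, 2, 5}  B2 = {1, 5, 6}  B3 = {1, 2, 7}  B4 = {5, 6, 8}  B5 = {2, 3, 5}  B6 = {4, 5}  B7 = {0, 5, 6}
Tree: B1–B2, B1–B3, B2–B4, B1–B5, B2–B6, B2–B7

No — edge (6,4) lies in no bag.

A tree decomposition must satisfy three properties: every vertex lies in some bag; for every edge, both endpoints lie together in some bag; and for every vertex, the bags containing it form a connected subtree. Here edge (6,4) lies in no bag, so the decomposition is invalid.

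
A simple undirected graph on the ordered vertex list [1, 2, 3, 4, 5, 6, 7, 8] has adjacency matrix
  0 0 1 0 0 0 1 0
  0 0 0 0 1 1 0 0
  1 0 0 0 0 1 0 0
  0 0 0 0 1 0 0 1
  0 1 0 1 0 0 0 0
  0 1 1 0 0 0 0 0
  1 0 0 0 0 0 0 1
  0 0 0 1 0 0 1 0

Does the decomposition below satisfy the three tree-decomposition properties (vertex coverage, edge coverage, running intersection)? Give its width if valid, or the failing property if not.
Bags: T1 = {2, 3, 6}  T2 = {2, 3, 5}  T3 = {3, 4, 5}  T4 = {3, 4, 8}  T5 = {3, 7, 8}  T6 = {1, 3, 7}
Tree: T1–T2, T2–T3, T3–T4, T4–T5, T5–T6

Yes; width 2.

Checking the three conditions: (i) the bags cover all of {1, 2, 3, 4, 5, 6, 7, 8}; (ii) for each edge, some bag contains both endpoints; (iii) the bags containing any fixed vertex form a subtree. All hold, so the decomposition is valid with width 3 − 1 = 2.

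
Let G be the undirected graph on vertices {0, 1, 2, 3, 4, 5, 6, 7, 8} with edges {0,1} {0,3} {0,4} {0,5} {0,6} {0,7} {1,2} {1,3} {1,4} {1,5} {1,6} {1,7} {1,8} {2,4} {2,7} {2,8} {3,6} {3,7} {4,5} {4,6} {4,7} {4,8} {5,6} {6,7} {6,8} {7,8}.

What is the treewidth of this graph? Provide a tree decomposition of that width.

Treewidth 4.
Bags: B1 = {1, 2, 4, 7, 8}  B2 = {1, 4, 6, 7, 8}  B3 = {0, 1, 4, 6, 7}  B4 = {0, 1, 4, 5, 6}  B5 = {0, 1, 3, 6, 7}
Tree: B1–B2, B2–B3, B3–B4, B3–B5

The largest bag has 5 vertices, giving width 4; this decomposition certifies tw(G) ≤ 4. On the other hand G contains the 5-clique {0, 1, 3, 6, 7}. A clique must lie in a single bag of any decomposition, so no decomposition can have width below 4. Combining the bounds, tw(G) = 4.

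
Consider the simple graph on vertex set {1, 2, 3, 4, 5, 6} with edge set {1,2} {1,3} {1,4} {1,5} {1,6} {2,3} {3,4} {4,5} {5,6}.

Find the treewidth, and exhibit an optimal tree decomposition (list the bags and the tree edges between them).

Every bag has size at most 3, so the width is 3 − 1 = 2 and tw(G) ≤ 2. Conversely, {1, 2, 3} is a clique of size 3, and the vertices of any clique must share a bag in every tree decomposition; so some bag has ≥ 3 vertices and tw(G) ≥ 2. Hence tw(G) = 2 exactly.

Treewidth 2.
One optimal decomposition is:
Bags: B1 = {1, 4, 5}  B2 = {1, 5, 6}  B3 = {1, 3, 4}  B4 = {1, 2, 3}
Tree: B1–B2, B1–B3, B3–B4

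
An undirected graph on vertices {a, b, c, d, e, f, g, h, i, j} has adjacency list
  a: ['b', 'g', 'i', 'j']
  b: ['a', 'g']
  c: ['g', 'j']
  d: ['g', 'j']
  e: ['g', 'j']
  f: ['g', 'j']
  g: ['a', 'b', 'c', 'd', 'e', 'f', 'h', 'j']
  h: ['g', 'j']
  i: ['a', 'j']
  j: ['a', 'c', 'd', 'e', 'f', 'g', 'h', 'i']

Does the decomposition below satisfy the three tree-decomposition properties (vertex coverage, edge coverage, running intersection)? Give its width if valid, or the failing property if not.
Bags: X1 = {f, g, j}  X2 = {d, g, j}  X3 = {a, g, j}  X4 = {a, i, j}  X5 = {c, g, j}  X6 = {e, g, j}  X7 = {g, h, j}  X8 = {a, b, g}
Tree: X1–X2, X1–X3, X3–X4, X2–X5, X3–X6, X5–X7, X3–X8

Vertex coverage: the bags together contain {a, b, c, d, e, f, g, h, i, j}, the full vertex set. Edge coverage: each edge of G has both endpoints in at least one bag. Running intersection: for every vertex, the bags containing it form a connected subtree. All three properties hold, so this is a valid tree decomposition of width max|bag| − 1 = 2, and hence tw(G) ≤ 2.

Yes; width 2.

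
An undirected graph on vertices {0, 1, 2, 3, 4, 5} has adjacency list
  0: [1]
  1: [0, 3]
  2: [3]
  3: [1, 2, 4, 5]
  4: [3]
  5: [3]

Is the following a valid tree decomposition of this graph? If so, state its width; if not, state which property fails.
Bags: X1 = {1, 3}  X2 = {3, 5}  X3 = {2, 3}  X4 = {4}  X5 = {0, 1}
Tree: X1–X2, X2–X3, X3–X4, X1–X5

A tree decomposition must satisfy three properties: every vertex lies in some bag; for every edge, both endpoints lie together in some bag; and for every vertex, the bags containing it form a connected subtree. Here edge (3,4) lies in no bag, so the decomposition is invalid.

No — edge (3,4) lies in no bag.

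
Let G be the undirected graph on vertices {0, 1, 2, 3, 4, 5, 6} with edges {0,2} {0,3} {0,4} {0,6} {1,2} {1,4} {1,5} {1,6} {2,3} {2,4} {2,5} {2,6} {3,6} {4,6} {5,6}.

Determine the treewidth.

3

A width-3 tree decomposition is:
Bags: B1 = {1, 2, 4, 6}  B2 = {1, 2, 5, 6}  B3 = {0, 2, 4, 6}  B4 = {0, 2, 3, 6}
Tree: B1–B2, B1–B3, B3–B4
Every bag has size at most 4, so the width is 4 − 1 = 3 and tw(G) ≤ 3. For the lower bound, the 4 vertices {0, 2, 3, 6} are pairwise adjacent, and any tree decomposition puts a clique entirely inside one bag — forcing width ≥ 3. Hence tw(G) = 3 exactly.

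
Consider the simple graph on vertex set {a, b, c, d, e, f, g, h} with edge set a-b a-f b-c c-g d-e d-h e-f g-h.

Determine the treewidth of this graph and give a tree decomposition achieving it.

Treewidth 2.
One optimal decomposition is:
Bags: B1 = {d, g, h}  B2 = {c, d, g}  B3 = {b, c, d}  B4 = {a, b, d}  B5 = {a, d, f}  B6 = {d, e, f}
Tree: B1–B2, B2–B3, B3–B4, B4–B5, B5–B6

Every bag has size at most 3, so the width is 3 − 1 = 2 and tw(G) ≤ 2. For the lower bound, G contains the cycle d–h–g–c–b–a–f–e–d, so G is not a forest; only forests have treewidth ≤ 1, hence tw(G) ≥ 2. Therefore the treewidth is 2.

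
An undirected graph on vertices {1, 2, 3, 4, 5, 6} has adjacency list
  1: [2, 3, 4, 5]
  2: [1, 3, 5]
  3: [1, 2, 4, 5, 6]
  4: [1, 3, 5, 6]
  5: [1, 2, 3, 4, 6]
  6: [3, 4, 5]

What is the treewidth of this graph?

A width-3 tree decomposition is:
Bags: B1 = {1, 3, 4, 5}  B2 = {1, 2, 3, 5}  B3 = {3, 4, 5, 6}
Tree: B1–B2, B1–B3
Every bag has size at most 4, so the width is 4 − 1 = 3 and tw(G) ≤ 3. Conversely, {1, 2, 3, 5} is a clique of size 4, and the vertices of any clique must share a bag in every tree decomposition; so some bag has ≥ 4 vertices and tw(G) ≥ 3. Hence tw(G) = 3 exactly.

3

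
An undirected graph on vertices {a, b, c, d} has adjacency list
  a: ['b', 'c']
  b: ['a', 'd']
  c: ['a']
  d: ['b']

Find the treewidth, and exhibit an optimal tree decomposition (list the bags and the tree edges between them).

Treewidth 1.
Bags: B1 = {a, c}  B2 = {a, b}  B3 = {b, d}
Tree: B1–B2, B2–B3

Every bag has size at most 2, so the width is 2 − 1 = 1 and tw(G) ≤ 1. Any graph with an edge has treewidth ≥ 1, and G has the edge c–a. Combining the bounds, tw(G) = 1.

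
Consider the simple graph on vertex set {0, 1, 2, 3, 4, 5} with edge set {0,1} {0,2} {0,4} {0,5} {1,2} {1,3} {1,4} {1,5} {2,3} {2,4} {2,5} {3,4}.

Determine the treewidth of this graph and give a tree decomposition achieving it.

Treewidth 3.
One optimal decomposition is:
Bags: B1 = {0, 1, 2, 5}  B2 = {0, 1, 2, 4}  B3 = {1, 2, 3, 4}
Tree: B1–B2, B2–B3

Each bag holds 4 vertices, so the decomposition has width 3, which upper-bounds the treewidth. On the other hand G contains the 4-clique {0, 1, 2, 4}. A clique must lie in a single bag of any decomposition, so no decomposition can have width below 3. Combining the bounds, tw(G) = 3.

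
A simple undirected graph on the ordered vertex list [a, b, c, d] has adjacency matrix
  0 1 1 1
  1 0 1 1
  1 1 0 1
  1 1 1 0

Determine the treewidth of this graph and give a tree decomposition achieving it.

With just one bag of size 4, the width is 4 − 1 = 3, so tw(G) ≤ 3. On the other hand G contains the 4-clique {a, b, c, d}. A clique must lie in a single bag of any decomposition, so no decomposition can have width below 3. Hence tw(G) = 3 exactly.

Treewidth 3.
Bags: B1 = {a, b, c, d}
Tree: (single bag)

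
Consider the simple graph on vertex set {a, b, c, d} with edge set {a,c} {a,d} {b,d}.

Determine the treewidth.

1

A width-1 tree decomposition is:
Bags: B1 = {b, d}  B2 = {a, d}  B3 = {a, c}
Tree: B1–B2, B2–B3
The largest bag has 2 vertices, giving width 1; this decomposition certifies tw(G) ≤ 1. G has an edge, so its treewidth is at least 1. The upper and lower bounds meet at 1, so that is the treewidth.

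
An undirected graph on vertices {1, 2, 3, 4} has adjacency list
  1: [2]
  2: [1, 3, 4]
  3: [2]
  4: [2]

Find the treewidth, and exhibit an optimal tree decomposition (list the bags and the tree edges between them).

Treewidth 1.
One such decomposition:
Bags: B1 = {2, 4}  B2 = {2, 3}  B3 = {1, 2}
Tree: B1–B2, B2–B3

Every bag has size at most 2, so the width is 2 − 1 = 1 and tw(G) ≤ 1. G has an edge, so its treewidth is at least 1. Combining the bounds, tw(G) = 1.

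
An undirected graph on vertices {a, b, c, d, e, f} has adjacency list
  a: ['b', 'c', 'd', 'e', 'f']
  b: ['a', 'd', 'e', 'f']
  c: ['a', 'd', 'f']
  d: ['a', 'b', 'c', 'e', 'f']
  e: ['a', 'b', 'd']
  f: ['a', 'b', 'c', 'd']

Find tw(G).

3

A width-3 tree decomposition is:
Bags: B1 = {a, b, d, f}  B2 = {a, c, d, f}  B3 = {a, b, d, e}
Tree: B1–B2, B1–B3
Every bag has size at most 4, so the width is 4 − 1 = 3 and tw(G) ≤ 3. For the lower bound, the 4 vertices {a, b, d, e} are pairwise adjacent, and any tree decomposition puts a clique entirely inside one bag — forcing width ≥ 3. The upper and lower bounds meet at 3, so that is the treewidth.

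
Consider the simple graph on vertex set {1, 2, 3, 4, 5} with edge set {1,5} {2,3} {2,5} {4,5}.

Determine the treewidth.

A width-1 tree decomposition is:
Bags: B1 = {2, 5}  B2 = {1, 5}  B3 = {2, 3}  B4 = {4, 5}
Tree: B1–B2, B1–B3, B1–B4
The largest bag has 2 vertices, giving width 1; this decomposition certifies tw(G) ≤ 1. Since G has at least one edge (e.g. 5–2), it is not an edgeless graph, so tw(G) ≥ 1. Hence tw(G) = 1 exactly.

1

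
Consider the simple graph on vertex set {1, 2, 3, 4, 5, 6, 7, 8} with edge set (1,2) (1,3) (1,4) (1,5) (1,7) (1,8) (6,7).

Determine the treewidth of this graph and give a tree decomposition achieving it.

Treewidth 1.
One such decomposition:
Bags: B1 = {1, 3}  B2 = {1, 2}  B3 = {1, 8}  B4 = {1, 7}  B5 = {1, 4}  B6 = {6, 7}  B7 = {1, 5}
Tree: B1–B2, B1–B3, B1–B4, B1–B5, B4–B6, B2–B7

The largest bag has 2 vertices, giving width 1; this decomposition certifies tw(G) ≤ 1. Any graph with an edge has treewidth ≥ 1, and G has the edge 1–3. Combining the bounds, tw(G) = 1.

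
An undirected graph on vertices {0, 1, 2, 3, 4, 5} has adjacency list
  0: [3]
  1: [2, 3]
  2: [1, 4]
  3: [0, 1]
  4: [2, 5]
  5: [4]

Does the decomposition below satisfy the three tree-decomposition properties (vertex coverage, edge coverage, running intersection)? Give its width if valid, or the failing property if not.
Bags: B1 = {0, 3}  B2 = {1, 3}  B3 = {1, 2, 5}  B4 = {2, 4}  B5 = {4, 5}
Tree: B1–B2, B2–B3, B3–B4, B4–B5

A tree decomposition must satisfy three properties: every vertex lies in some bag; for every edge, both endpoints lie together in some bag; and for every vertex, the bags containing it form a connected subtree. Here bags containing vertex 5 are not connected in the tree, so the decomposition is invalid.

No — bags containing vertex 5 are not connected in the tree.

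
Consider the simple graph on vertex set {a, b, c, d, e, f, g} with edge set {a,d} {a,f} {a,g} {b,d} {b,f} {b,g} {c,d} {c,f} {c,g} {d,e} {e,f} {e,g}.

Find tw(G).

A width-3 tree decomposition is:
Bags: B1 = {c, d, f, g}  B2 = {a, d, f, g}  B3 = {d, e, f, g}  B4 = {b, d, f, g}
Tree: B1–B2, B2–B3, B3–B4
Each bag holds 4 vertices, so the decomposition has width 3, which upper-bounds the treewidth. For the lower bound: the 4 vertex sets {c,g}, {a,f}, {d}, {e} are disjoint, each induces a connected subgraph, and every pair is joined by at least one edge of G. Contracting each set to a single vertex therefore yields K_{4} as a minor, and since treewidth is minor-monotone, tw(G) ≥ tw(K_{4}) = 3. Combining the bounds, tw(G) = 3.

3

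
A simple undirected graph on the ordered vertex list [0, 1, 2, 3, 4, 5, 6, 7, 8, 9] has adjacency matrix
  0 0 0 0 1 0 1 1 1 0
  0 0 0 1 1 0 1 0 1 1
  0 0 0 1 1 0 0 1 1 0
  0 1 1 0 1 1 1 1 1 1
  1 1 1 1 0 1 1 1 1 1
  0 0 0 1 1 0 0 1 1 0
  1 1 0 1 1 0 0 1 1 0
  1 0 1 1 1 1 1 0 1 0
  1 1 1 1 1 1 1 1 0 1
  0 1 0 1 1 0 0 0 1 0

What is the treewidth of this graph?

4

A width-4 tree decomposition is:
Bags: B1 = {3, 4, 6, 7, 8}  B2 = {0, 4, 6, 7, 8}  B3 = {3, 4, 5, 7, 8}  B4 = {1, 3, 4, 6, 8}  B5 = {1, 3, 4, 8, 9}  B6 = {2, 3, 4, 7, 8}
Tree: B1–B2, B1–B3, B1–B4, B4–B5, B3–B6
The largest bag has 5 vertices, giving width 4; this decomposition certifies tw(G) ≤ 4. On the other hand G contains the 5-clique {0, 4, 6, 7, 8}. A clique must lie in a single bag of any decomposition, so no decomposition can have width below 4. Therefore the treewidth is 4.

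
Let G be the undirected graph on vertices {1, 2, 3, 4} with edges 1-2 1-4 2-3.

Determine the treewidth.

A width-1 tree decomposition is:
Bags: B1 = {2, 3}  B2 = {1, 2}  B3 = {1, 4}
Tree: B1–B2, B2–B3
Each bag holds 2 vertices, so the decomposition has width 1, which upper-bounds the treewidth. G has an edge, so its treewidth is at least 1. Combining the bounds, tw(G) = 1.

1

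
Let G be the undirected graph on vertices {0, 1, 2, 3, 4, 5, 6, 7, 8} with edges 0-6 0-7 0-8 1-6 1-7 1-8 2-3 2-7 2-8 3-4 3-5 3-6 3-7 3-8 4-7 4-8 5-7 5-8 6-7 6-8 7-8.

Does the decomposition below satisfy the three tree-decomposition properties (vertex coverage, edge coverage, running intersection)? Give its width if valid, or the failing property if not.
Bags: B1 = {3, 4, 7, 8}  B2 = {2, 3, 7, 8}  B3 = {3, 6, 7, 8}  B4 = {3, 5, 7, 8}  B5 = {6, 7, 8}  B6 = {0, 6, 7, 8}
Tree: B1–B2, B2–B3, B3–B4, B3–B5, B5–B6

A tree decomposition must satisfy three properties: every vertex lies in some bag; for every edge, both endpoints lie together in some bag; and for every vertex, the bags containing it form a connected subtree. Here vertex 1 appears in no bag, so the decomposition is invalid.

No — vertex 1 appears in no bag.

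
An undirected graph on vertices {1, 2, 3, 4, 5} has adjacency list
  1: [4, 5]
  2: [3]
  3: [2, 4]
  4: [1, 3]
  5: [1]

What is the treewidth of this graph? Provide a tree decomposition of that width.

Every bag has size at most 2, so the width is 2 − 1 = 1 and tw(G) ≤ 1. Since G has at least one edge (e.g. 2–3), it is not an edgeless graph, so tw(G) ≥ 1. Hence tw(G) = 1 exactly.

Treewidth 1.
One such decomposition:
Bags: B1 = {2, 3}  B2 = {3, 4}  B3 = {1, 4}  B4 = {1, 5}
Tree: B1–B2, B2–B3, B3–B4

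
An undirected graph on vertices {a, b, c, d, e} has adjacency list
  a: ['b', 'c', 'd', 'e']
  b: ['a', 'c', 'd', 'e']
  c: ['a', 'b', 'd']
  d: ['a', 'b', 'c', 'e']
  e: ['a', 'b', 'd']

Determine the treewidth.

3

A width-3 tree decomposition is:
Bags: B1 = {a, b, d, e}  B2 = {a, b, c, d}
Tree: B1–B2
The largest bag has 4 vertices, giving width 3; this decomposition certifies tw(G) ≤ 3. On the other hand G contains the 4-clique {a, b, d, e}. A clique must lie in a single bag of any decomposition, so no decomposition can have width below 3. The upper and lower bounds meet at 3, so that is the treewidth.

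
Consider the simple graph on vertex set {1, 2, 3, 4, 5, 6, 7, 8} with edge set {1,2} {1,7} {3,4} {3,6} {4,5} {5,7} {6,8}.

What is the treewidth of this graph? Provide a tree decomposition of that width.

Each bag holds 2 vertices, so the decomposition has width 1, which upper-bounds the treewidth. Any graph with an edge has treewidth ≥ 1, and G has the edge 2–1. Therefore the treewidth is 1.

Treewidth 1.
Bags: B1 = {1, 2}  B2 = {1, 7}  B3 = {5, 7}  B4 = {4, 5}  B5 = {3, 4}  B6 = {3, 6}  B7 = {6, 8}
Tree: B1–B2, B2–B3, B3–B4, B4–B5, B5–B6, B6–B7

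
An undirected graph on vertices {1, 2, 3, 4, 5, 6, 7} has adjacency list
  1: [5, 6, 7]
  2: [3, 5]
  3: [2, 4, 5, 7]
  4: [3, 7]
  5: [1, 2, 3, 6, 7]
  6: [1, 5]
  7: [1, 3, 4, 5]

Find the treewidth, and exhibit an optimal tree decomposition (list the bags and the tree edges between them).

Each bag holds 3 vertices, so the decomposition has width 2, which upper-bounds the treewidth. On the other hand G contains the 3-clique {3, 4, 7}. A clique must lie in a single bag of any decomposition, so no decomposition can have width below 2. Combining the bounds, tw(G) = 2.

Treewidth 2.
One such decomposition:
Bags: B1 = {3, 5, 7}  B2 = {2, 3, 5}  B3 = {3, 4, 7}  B4 = {1, 5, 7}  B5 = {1, 5, 6}
Tree: B1–B2, B1–B3, B1–B4, B4–B5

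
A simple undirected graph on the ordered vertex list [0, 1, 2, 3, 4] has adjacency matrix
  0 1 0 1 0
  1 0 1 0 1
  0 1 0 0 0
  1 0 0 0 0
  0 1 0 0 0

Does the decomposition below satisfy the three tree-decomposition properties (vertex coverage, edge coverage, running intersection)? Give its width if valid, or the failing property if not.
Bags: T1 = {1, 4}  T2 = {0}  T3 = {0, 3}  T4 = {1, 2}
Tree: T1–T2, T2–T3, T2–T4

A tree decomposition must satisfy three properties: every vertex lies in some bag; for every edge, both endpoints lie together in some bag; and for every vertex, the bags containing it form a connected subtree. Here edge (1,0) lies in no bag, so the decomposition is invalid.

No — edge (1,0) lies in no bag.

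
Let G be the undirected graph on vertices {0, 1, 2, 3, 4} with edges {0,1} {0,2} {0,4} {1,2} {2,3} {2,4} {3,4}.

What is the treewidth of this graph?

2

A width-2 tree decomposition is:
Bags: B1 = {2, 3, 4}  B2 = {0, 2, 4}  B3 = {0, 1, 2}
Tree: B1–B2, B2–B3
Each bag holds 3 vertices, so the decomposition has width 2, which upper-bounds the treewidth. Conversely, {0, 1, 2} is a clique of size 3, and the vertices of any clique must share a bag in every tree decomposition; so some bag has ≥ 3 vertices and tw(G) ≥ 2. Hence tw(G) = 2 exactly.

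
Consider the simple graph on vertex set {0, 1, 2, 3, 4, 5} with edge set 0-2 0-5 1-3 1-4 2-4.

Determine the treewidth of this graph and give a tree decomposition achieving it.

Every bag has size at most 2, so the width is 2 − 1 = 1 and tw(G) ≤ 1. Any graph with an edge has treewidth ≥ 1, and G has the edge 3–1. Combining the bounds, tw(G) = 1.

Treewidth 1.
One optimal decomposition is:
Bags: B1 = {1, 3}  B2 = {1, 4}  B3 = {2, 4}  B4 = {0, 2}  B5 = {0, 5}
Tree: B1–B2, B2–B3, B3–B4, B4–B5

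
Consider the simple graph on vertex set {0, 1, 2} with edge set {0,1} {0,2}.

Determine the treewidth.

A width-1 tree decomposition is:
Bags: B1 = {0, 1}  B2 = {0, 2}
Tree: B1–B2
The largest bag has 2 vertices, giving width 1; this decomposition certifies tw(G) ≤ 1. G has an edge, so its treewidth is at least 1. Therefore the treewidth is 1.

1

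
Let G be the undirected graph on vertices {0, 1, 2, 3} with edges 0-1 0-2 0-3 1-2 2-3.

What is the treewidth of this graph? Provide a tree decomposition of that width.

Every bag has size at most 3, so the width is 3 − 1 = 2 and tw(G) ≤ 2. Conversely, {0, 1, 2} is a clique of size 3, and the vertices of any clique must share a bag in every tree decomposition; so some bag has ≥ 3 vertices and tw(G) ≥ 2. Therefore the treewidth is 2.

Treewidth 2.
One optimal decomposition is:
Bags: B1 = {0, 2, 3}  B2 = {0, 1, 2}
Tree: B1–B2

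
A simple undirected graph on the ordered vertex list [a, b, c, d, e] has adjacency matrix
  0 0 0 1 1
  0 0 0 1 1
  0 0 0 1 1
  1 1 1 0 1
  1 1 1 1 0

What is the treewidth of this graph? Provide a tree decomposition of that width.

Treewidth 2.
One such decomposition:
Bags: B1 = {c, d, e}  B2 = {a, d, e}  B3 = {b, d, e}
Tree: B1–B2, B2–B3

Every bag has size at most 3, so the width is 3 − 1 = 2 and tw(G) ≤ 2. For the lower bound, the 3 vertices {c, d, e} are pairwise adjacent, and any tree decomposition puts a clique entirely inside one bag — forcing width ≥ 2. Hence tw(G) = 2 exactly.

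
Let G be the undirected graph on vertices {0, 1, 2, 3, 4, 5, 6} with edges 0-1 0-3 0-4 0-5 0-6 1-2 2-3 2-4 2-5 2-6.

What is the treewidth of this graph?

2

A width-2 tree decomposition is:
Bags: B1 = {0, 2, 3}  B2 = {0, 1, 2}  B3 = {0, 2, 6}  B4 = {0, 2, 5}  B5 = {0, 2, 4}
Tree: B1–B2, B2–B3, B3–B4, B4–B5
Every bag has size at most 3, so the width is 3 − 1 = 2 and tw(G) ≤ 2. Since 0–3–2–1–0 is a cycle in G, G is not acyclic. Forests are exactly the graphs of treewidth ≤ 1, so tw(G) ≥ 2. Therefore the treewidth is 2.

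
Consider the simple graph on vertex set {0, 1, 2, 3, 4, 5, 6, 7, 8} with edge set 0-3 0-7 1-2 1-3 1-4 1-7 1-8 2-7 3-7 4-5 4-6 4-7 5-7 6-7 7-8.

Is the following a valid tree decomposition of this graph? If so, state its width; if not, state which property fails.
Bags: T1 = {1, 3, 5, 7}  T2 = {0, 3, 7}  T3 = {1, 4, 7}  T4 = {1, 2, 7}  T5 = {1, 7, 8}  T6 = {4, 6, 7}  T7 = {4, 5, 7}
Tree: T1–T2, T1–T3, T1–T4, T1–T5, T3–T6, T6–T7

No — bags containing vertex 5 are not connected in the tree.

A tree decomposition must satisfy three properties: every vertex lies in some bag; for every edge, both endpoints lie together in some bag; and for every vertex, the bags containing it form a connected subtree. Here bags containing vertex 5 are not connected in the tree, so the decomposition is invalid.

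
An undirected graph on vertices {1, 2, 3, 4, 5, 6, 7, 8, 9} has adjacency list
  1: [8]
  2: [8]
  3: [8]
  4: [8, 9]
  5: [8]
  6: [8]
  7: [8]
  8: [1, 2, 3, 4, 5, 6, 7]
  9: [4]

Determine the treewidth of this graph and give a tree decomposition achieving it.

Treewidth 1.
One such decomposition:
Bags: B1 = {3, 8}  B2 = {4, 8}  B3 = {1, 8}  B4 = {4, 9}  B5 = {2, 8}  B6 = {7, 8}  B7 = {5, 8}  B8 = {6, 8}
Tree: B1–B2, B2–B3, B2–B4, B3–B5, B3–B6, B2–B7, B3–B8

Every bag has size at most 2, so the width is 2 − 1 = 1 and tw(G) ≤ 1. G has an edge, so its treewidth is at least 1. Therefore the treewidth is 1.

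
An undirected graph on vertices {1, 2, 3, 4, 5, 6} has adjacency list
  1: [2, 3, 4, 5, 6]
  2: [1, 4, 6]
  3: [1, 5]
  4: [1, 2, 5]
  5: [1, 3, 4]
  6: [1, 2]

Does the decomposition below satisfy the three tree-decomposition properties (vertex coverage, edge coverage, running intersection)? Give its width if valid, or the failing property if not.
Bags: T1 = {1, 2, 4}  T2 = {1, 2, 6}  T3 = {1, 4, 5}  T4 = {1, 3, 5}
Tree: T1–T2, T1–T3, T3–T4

Yes; width 2.

Vertex coverage: the bags together contain {1, 2, 3, 4, 5, 6}, the full vertex set. Edge coverage: each edge of G has both endpoints in at least one bag. Running intersection: for every vertex, the bags containing it form a connected subtree. All three properties hold, so this is a valid tree decomposition of width max|bag| − 1 = 2, and hence tw(G) ≤ 2.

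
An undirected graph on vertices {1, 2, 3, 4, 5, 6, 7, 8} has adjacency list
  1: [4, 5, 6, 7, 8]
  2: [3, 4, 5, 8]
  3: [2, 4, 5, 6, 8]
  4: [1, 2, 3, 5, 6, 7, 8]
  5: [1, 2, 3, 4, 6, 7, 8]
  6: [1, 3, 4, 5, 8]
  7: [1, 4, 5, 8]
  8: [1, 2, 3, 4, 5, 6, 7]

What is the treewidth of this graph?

4

A width-4 tree decomposition is:
Bags: B1 = {1, 4, 5, 6, 8}  B2 = {1, 4, 5, 7, 8}  B3 = {3, 4, 5, 6, 8}  B4 = {2, 3, 4, 5, 8}
Tree: B1–B2, B1–B3, B3–B4
Every bag has size at most 5, so the width is 5 − 1 = 4 and tw(G) ≤ 4. On the other hand G contains the 5-clique {1, 4, 5, 6, 8}. A clique must lie in a single bag of any decomposition, so no decomposition can have width below 4. Therefore the treewidth is 4.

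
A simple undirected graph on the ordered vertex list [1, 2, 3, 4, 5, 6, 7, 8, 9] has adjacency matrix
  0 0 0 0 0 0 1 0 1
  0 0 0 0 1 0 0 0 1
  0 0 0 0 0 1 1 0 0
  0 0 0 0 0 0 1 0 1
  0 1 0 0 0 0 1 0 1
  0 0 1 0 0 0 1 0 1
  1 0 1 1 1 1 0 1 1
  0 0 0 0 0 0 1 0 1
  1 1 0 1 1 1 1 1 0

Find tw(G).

A width-2 tree decomposition is:
Bags: B1 = {1, 7, 9}  B2 = {7, 8, 9}  B3 = {5, 7, 9}  B4 = {6, 7, 9}  B5 = {3, 6, 7}  B6 = {2, 5, 9}  B7 = {4, 7, 9}
Tree: B1–B2, B1–B3, B2–B4, B4–B5, B3–B6, B1–B7
The largest bag has 3 vertices, giving width 2; this decomposition certifies tw(G) ≤ 2. Conversely, {2, 5, 9} is a clique of size 3, and the vertices of any clique must share a bag in every tree decomposition; so some bag has ≥ 3 vertices and tw(G) ≥ 2. Therefore the treewidth is 2.

2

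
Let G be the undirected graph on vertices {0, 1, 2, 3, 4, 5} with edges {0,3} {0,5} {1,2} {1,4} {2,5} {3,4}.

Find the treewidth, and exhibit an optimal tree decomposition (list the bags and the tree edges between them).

Each bag holds 3 vertices, so the decomposition has width 2, which upper-bounds the treewidth. For the lower bound, G contains the cycle 2–1–4–3–0–5–2, so G is not a forest; only forests have treewidth ≤ 1, hence tw(G) ≥ 2. Therefore the treewidth is 2.

Treewidth 2.
Bags: B1 = {1, 2, 4}  B2 = {2, 3, 4}  B3 = {0, 2, 3}  B4 = {0, 2, 5}
Tree: B1–B2, B2–B3, B3–B4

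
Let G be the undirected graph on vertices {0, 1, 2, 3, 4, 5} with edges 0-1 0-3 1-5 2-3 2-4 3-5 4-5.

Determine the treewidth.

2

A width-2 tree decomposition is:
Bags: B1 = {0, 1, 3}  B2 = {1, 3, 5}  B3 = {2, 3, 5}  B4 = {2, 4, 5}
Tree: B1–B2, B2–B3, B3–B4
Every bag has size at most 3, so the width is 3 − 1 = 2 and tw(G) ≤ 2. For the lower bound, G contains the cycle 0–1–5–3–0, so G is not a forest; only forests have treewidth ≤ 1, hence tw(G) ≥ 2. The upper and lower bounds meet at 2, so that is the treewidth.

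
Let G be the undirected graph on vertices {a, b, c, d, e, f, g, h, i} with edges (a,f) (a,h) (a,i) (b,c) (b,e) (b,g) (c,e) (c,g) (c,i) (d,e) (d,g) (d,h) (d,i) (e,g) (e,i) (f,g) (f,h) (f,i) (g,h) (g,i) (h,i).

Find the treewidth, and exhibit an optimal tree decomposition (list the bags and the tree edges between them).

The largest bag has 4 vertices, giving width 3; this decomposition certifies tw(G) ≤ 3. On the other hand G contains the 4-clique {b, c, e, g}. A clique must lie in a single bag of any decomposition, so no decomposition can have width below 3. Combining the bounds, tw(G) = 3.

Treewidth 3.
Bags: B1 = {c, e, g, i}  B2 = {b, c, e, g}  B3 = {d, e, g, i}  B4 = {d, g, h, i}  B5 = {f, g, h, i}  B6 = {a, f, h, i}
Tree: B1–B2, B1–B3, B3–B4, B4–B5, B5–B6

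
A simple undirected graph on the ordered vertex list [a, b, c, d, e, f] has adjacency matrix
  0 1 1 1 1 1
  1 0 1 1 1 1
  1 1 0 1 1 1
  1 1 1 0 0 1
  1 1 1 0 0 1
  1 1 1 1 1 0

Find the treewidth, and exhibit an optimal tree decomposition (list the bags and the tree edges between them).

Each bag holds 5 vertices, so the decomposition has width 4, which upper-bounds the treewidth. On the other hand G contains the 5-clique {a, b, c, d, f}. A clique must lie in a single bag of any decomposition, so no decomposition can have width below 4. Therefore the treewidth is 4.

Treewidth 4.
Bags: B1 = {a, b, c, d, f}  B2 = {a, b, c, e, f}
Tree: B1–B2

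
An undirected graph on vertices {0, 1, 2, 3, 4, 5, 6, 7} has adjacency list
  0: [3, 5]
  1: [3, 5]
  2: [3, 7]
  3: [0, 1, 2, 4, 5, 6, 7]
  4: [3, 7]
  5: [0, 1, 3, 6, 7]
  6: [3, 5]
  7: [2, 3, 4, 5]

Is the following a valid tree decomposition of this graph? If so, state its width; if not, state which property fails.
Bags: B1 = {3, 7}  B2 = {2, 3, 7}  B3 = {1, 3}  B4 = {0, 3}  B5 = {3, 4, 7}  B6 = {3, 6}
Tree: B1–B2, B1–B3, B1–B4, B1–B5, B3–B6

No — vertex 5 appears in no bag.

A tree decomposition must satisfy three properties: every vertex lies in some bag; for every edge, both endpoints lie together in some bag; and for every vertex, the bags containing it form a connected subtree. Here vertex 5 appears in no bag, so the decomposition is invalid.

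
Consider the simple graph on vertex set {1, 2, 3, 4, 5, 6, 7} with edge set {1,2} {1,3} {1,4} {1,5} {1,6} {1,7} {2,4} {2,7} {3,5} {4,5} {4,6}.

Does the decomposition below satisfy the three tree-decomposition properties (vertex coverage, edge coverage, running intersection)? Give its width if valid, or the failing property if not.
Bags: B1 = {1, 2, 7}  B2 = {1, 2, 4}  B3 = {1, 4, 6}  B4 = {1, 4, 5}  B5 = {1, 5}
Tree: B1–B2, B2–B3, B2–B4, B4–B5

No — vertex 3 appears in no bag.

A tree decomposition must satisfy three properties: every vertex lies in some bag; for every edge, both endpoints lie together in some bag; and for every vertex, the bags containing it form a connected subtree. Here vertex 3 appears in no bag, so the decomposition is invalid.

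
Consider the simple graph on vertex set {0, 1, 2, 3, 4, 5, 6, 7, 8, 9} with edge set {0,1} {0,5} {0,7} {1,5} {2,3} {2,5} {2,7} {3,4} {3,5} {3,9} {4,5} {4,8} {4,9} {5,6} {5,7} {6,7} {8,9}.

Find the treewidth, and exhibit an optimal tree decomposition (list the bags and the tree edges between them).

Treewidth 2.
One such decomposition:
Bags: B1 = {2, 5, 7}  B2 = {2, 3, 5}  B3 = {5, 6, 7}  B4 = {3, 4, 5}  B5 = {3, 4, 9}  B6 = {0, 5, 7}  B7 = {0, 1, 5}  B8 = {4, 8, 9}
Tree: B1–B2, B1–B3, B2–B4, B4–B5, B3–B6, B6–B7, B5–B8

Each bag holds 3 vertices, so the decomposition has width 2, which upper-bounds the treewidth. Conversely, {4, 8, 9} is a clique of size 3, and the vertices of any clique must share a bag in every tree decomposition; so some bag has ≥ 3 vertices and tw(G) ≥ 2. Combining the bounds, tw(G) = 2.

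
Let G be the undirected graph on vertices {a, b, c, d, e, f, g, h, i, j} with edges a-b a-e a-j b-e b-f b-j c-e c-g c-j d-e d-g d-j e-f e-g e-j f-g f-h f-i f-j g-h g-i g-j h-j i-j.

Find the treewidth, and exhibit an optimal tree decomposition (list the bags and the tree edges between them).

The largest bag has 4 vertices, giving width 3; this decomposition certifies tw(G) ≤ 3. On the other hand G contains the 4-clique {d, e, g, j}. A clique must lie in a single bag of any decomposition, so no decomposition can have width below 3. Hence tw(G) = 3 exactly.

Treewidth 3.
One optimal decomposition is:
Bags: B1 = {d, e, g, j}  B2 = {e, f, g, j}  B3 = {b, e, f, j}  B4 = {f, g, i, j}  B5 = {c, e, g, j}  B6 = {f, g, h, j}  B7 = {a, b, e, j}
Tree: B1–B2, B2–B3, B2–B4, B2–B5, B2–B6, B3–B7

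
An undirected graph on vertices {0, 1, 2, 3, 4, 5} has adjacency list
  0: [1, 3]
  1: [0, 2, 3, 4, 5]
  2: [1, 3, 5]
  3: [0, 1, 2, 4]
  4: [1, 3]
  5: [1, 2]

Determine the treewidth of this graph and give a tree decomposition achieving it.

Treewidth 2.
One optimal decomposition is:
Bags: B1 = {1, 3, 4}  B2 = {1, 2, 3}  B3 = {0, 1, 3}  B4 = {1, 2, 5}
Tree: B1–B2, B2–B3, B2–B4

The largest bag has 3 vertices, giving width 2; this decomposition certifies tw(G) ≤ 2. For the lower bound, the 3 vertices {0, 1, 3} are pairwise adjacent, and any tree decomposition puts a clique entirely inside one bag — forcing width ≥ 2. Therefore the treewidth is 2.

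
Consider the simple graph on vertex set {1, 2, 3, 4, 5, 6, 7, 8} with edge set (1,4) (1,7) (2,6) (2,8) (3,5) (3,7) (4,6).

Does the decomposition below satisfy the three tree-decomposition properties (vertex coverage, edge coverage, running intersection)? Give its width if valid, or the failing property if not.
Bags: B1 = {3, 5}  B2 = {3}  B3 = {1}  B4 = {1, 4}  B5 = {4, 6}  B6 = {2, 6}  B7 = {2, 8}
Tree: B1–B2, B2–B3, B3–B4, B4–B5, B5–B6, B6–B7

A tree decomposition must satisfy three properties: every vertex lies in some bag; for every edge, both endpoints lie together in some bag; and for every vertex, the bags containing it form a connected subtree. Here vertex 7 appears in no bag, so the decomposition is invalid.

No — vertex 7 appears in no bag.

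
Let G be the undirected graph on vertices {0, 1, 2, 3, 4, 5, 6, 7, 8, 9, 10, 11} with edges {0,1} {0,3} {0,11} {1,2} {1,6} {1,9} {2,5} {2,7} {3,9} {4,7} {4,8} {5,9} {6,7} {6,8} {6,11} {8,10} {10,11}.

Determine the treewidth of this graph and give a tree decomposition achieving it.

Treewidth 3.
One such decomposition:
Bags: B1 = {4, 7, 8, 10}  B2 = {6, 7, 8, 10}  B3 = {6, 7, 10, 11}  B4 = {2, 6, 7, 11}  B5 = {1, 2, 6, 11}  B6 = {0, 1, 2, 11}  B7 = {0, 1, 2, 5}  B8 = {0, 1, 5, 9}  B9 = {0, 3, 5, 9}
Tree: B1–B2, B2–B3, B3–B4, B4–B5, B5–B6, B6–B7, B7–B8, B8–B9

Each bag holds 4 vertices, so the decomposition has width 3, which upper-bounds the treewidth. For the lower bound: the 4 vertex sets {4,8,10}, {7}, {6}, {0,1,2,11} are disjoint, each induces a connected subgraph, and every pair is joined by at least one edge of G. Contracting each set to a single vertex therefore yields K_{4} as a minor, and since treewidth is minor-monotone, tw(G) ≥ tw(K_{4}) = 3. Hence tw(G) = 3 exactly.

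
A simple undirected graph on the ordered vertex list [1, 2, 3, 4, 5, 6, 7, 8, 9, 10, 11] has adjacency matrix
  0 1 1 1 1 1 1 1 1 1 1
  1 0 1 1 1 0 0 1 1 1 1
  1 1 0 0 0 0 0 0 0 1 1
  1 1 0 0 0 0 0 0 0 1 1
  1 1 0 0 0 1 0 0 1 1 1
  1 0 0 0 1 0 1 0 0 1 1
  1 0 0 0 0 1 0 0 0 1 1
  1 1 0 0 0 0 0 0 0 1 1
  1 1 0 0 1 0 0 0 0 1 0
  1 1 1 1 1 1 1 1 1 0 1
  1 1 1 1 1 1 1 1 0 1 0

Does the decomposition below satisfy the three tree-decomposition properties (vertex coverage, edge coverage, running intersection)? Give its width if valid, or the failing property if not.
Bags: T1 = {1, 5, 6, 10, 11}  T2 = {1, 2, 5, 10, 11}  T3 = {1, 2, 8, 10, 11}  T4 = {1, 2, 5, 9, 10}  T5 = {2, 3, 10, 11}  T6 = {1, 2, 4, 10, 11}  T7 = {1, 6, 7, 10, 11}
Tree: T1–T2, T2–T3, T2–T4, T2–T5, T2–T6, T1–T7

No — edge (1,3) lies in no bag.

A tree decomposition must satisfy three properties: every vertex lies in some bag; for every edge, both endpoints lie together in some bag; and for every vertex, the bags containing it form a connected subtree. Here edge (1,3) lies in no bag, so the decomposition is invalid.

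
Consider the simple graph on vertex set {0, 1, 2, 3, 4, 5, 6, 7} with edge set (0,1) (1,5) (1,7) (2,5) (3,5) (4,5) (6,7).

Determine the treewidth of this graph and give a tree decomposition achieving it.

Treewidth 1.
One optimal decomposition is:
Bags: B1 = {1, 5}  B2 = {1, 7}  B3 = {4, 5}  B4 = {3, 5}  B5 = {6, 7}  B6 = {0, 1}  B7 = {2, 5}
Tree: B1–B2, B1–B3, B3–B4, B2–B5, B2–B6, B1–B7

Each bag holds 2 vertices, so the decomposition has width 1, which upper-bounds the treewidth. G has an edge, so its treewidth is at least 1. Combining the bounds, tw(G) = 1.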